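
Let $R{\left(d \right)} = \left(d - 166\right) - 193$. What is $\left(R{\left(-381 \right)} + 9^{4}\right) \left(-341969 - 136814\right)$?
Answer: $-2786995843$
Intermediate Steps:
$R{\left(d \right)} = -359 + d$ ($R{\left(d \right)} = \left(-166 + d\right) - 193 = -359 + d$)
$\left(R{\left(-381 \right)} + 9^{4}\right) \left(-341969 - 136814\right) = \left(\left(-359 - 381\right) + 9^{4}\right) \left(-341969 - 136814\right) = \left(-740 + 6561\right) \left(-478783\right) = 5821 \left(-478783\right) = -2786995843$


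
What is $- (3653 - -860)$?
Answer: $-4513$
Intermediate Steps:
$- (3653 - -860) = - (3653 + 860) = \left(-1\right) 4513 = -4513$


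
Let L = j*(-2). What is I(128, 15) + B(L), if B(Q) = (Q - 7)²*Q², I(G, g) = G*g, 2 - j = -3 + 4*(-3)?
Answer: 1945156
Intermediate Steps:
j = 17 (j = 2 - (-3 + 4*(-3)) = 2 - (-3 - 12) = 2 - 1*(-15) = 2 + 15 = 17)
L = -34 (L = 17*(-2) = -34)
B(Q) = Q²*(-7 + Q)² (B(Q) = (-7 + Q)²*Q² = Q²*(-7 + Q)²)
I(128, 15) + B(L) = 128*15 + (-34)²*(-7 - 34)² = 1920 + 1156*(-41)² = 1920 + 1156*1681 = 1920 + 1943236 = 1945156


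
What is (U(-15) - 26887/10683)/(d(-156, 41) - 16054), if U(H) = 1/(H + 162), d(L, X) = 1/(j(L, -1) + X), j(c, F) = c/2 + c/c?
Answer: 5255608/33615015035 ≈ 0.00015635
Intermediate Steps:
j(c, F) = 1 + c/2 (j(c, F) = c*(½) + 1 = c/2 + 1 = 1 + c/2)
d(L, X) = 1/(1 + X + L/2) (d(L, X) = 1/((1 + L/2) + X) = 1/(1 + X + L/2))
U(H) = 1/(162 + H)
(U(-15) - 26887/10683)/(d(-156, 41) - 16054) = (1/(162 - 15) - 26887/10683)/(2/(2 - 156 + 2*41) - 16054) = (1/147 - 26887*1/10683)/(2/(2 - 156 + 82) - 16054) = (1/147 - 26887/10683)/(2/(-72) - 16054) = -1313902/(523467*(2*(-1/72) - 16054)) = -1313902/(523467*(-1/36 - 16054)) = -1313902/(523467*(-577945/36)) = -1313902/523467*(-36/577945) = 5255608/33615015035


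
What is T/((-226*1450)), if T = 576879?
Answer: -576879/327700 ≈ -1.7604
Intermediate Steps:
T/((-226*1450)) = 576879/((-226*1450)) = 576879/(-327700) = 576879*(-1/327700) = -576879/327700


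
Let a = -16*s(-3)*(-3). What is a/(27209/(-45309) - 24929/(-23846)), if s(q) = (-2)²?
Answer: 207444175488/480682247 ≈ 431.56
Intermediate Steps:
s(q) = 4
a = 192 (a = -16*4*(-3) = -64*(-3) = 192)
a/(27209/(-45309) - 24929/(-23846)) = 192/(27209/(-45309) - 24929/(-23846)) = 192/(27209*(-1/45309) - 24929*(-1/23846)) = 192/(-27209/45309 + 24929/23846) = 192/(480682247/1080438414) = 192*(1080438414/480682247) = 207444175488/480682247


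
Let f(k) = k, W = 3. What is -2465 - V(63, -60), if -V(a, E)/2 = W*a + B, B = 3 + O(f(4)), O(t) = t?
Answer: -2073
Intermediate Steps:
B = 7 (B = 3 + 4 = 7)
V(a, E) = -14 - 6*a (V(a, E) = -2*(3*a + 7) = -2*(7 + 3*a) = -14 - 6*a)
-2465 - V(63, -60) = -2465 - (-14 - 6*63) = -2465 - (-14 - 378) = -2465 - 1*(-392) = -2465 + 392 = -2073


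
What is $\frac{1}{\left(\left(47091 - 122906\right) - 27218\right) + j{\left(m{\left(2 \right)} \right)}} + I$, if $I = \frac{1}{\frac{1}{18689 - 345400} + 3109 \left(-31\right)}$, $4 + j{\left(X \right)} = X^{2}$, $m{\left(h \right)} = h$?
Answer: $- \frac{65150093933}{3244311292032510} \approx -2.0081 \cdot 10^{-5}$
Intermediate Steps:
$j{\left(X \right)} = -4 + X^{2}$
$I = - \frac{326711}{31488079470}$ ($I = \frac{1}{\frac{1}{-326711} - 96379} = \frac{1}{- \frac{1}{326711} - 96379} = \frac{1}{- \frac{31488079470}{326711}} = - \frac{326711}{31488079470} \approx -1.0376 \cdot 10^{-5}$)
$\frac{1}{\left(\left(47091 - 122906\right) - 27218\right) + j{\left(m{\left(2 \right)} \right)}} + I = \frac{1}{\left(\left(47091 - 122906\right) - 27218\right) - \left(4 - 2^{2}\right)} - \frac{326711}{31488079470} = \frac{1}{\left(-75815 - 27218\right) + \left(-4 + 4\right)} - \frac{326711}{31488079470} = \frac{1}{-103033 + 0} - \frac{326711}{31488079470} = \frac{1}{-103033} - \frac{326711}{31488079470} = - \frac{1}{103033} - \frac{326711}{31488079470} = - \frac{65150093933}{3244311292032510}$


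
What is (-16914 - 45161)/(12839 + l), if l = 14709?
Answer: -62075/27548 ≈ -2.2533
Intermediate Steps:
(-16914 - 45161)/(12839 + l) = (-16914 - 45161)/(12839 + 14709) = -62075/27548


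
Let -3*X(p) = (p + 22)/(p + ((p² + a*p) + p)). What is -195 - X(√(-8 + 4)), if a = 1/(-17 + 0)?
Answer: -1319122/6735 - 6749*I/6735 ≈ -195.86 - 1.0021*I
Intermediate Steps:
a = -1/17 (a = 1/(-17) = -1/17 ≈ -0.058824)
X(p) = -(22 + p)/(3*(p² + 33*p/17)) (X(p) = -(p + 22)/(3*(p + ((p² - p/17) + p))) = -(22 + p)/(3*(p + (p² + 16*p/17))) = -(22 + p)/(3*(p² + 33*p/17)))
-195 - X(√(-8 + 4)) = -195 - 17*(-22 - √(-8 + 4))/(3*(√(-8 + 4))*(33 + 17*√(-8 + 4))) = -195 - 17*(-22 - √(-4))/(3*(√(-4))*(33 + 17*√(-4))) = -195 - 17*(-22 - 2*I)/(3*(2*I)*(33 + 17*(2*I))) = -195 - 17*(-I/2)*(-22 - 2*I)/(3*(33 + 34*I)) = -195 - 17*(-I/2)*(33 - 34*I)/2245*(-22 - 2*I)/3 = -195 - (-17)*I*(-22 - 2*I)*(33 - 34*I)/13470 = -195 + 17*I*(-22 - 2*I)*(33 - 34*I)/13470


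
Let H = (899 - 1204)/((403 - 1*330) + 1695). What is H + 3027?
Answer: 5351431/1768 ≈ 3026.8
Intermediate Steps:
H = -305/1768 (H = -305/((403 - 330) + 1695) = -305/(73 + 1695) = -305/1768 ≈ -0.17251)
H + 3027 = -305/1768 + 3027 = 5351431/1768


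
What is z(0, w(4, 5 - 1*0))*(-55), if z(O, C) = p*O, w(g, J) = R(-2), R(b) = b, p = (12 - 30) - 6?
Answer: 0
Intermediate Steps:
p = -24 (p = -18 - 6 = -24)
w(g, J) = -2
z(O, C) = -24*O
z(0, w(4, 5 - 1*0))*(-55) = -24*0*(-55) = 0*(-55) = 0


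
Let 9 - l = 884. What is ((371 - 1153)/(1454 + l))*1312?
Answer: -1025984/579 ≈ -1772.0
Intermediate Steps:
l = -875 (l = 9 - 1*884 = 9 - 884 = -875)
((371 - 1153)/(1454 + l))*1312 = ((371 - 1153)/(1454 - 875))*1312 = -782/579*1312 = -1025984/579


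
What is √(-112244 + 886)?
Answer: I*√111358 ≈ 333.7*I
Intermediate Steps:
√(-112244 + 886) = √(-111358) = I*√111358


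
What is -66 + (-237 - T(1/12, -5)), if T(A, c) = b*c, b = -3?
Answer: -318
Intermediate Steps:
T(A, c) = -3*c
-66 + (-237 - T(1/12, -5)) = -66 + (-237 - (-3)*(-5)) = -66 + (-237 - 1*15) = -66 + (-237 - 15) = -66 - 252 = -318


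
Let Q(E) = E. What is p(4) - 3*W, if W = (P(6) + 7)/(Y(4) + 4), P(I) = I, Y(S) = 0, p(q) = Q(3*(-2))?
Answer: -63/4 ≈ -15.750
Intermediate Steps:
p(q) = -6 (p(q) = 3*(-2) = -6)
W = 13/4 (W = (6 + 7)/(0 + 4) = 13/4 ≈ 3.2500)
p(4) - 3*W = -6 - 3*13/4 = -6 - 39/4 = -63/4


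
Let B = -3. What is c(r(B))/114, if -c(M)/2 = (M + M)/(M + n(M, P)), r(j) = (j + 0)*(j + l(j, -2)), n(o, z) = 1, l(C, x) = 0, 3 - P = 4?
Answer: -3/95 ≈ -0.031579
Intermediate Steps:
P = -1 (P = 3 - 1*4 = 3 - 4 = -1)
r(j) = j² (r(j) = (j + 0)*(j + 0) = j*j = j²)
c(M) = -4*M/(1 + M) (c(M) = -2*(M + M)/(M + 1) = -2*2*M/(1 + M) = -4*M/(1 + M))
c(r(B))/114 = -4*(-3)²/(1 + (-3)²)/114 = -4*9/(1 + 9)*(1/114) = -4*9/10*(1/114) = -4*9*⅒*(1/114) = -18/5*1/114 = -3/95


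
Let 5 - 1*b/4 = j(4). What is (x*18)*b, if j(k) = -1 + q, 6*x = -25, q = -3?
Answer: -2700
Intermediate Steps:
x = -25/6 (x = (1/6)*(-25) = -25/6 ≈ -4.1667)
j(k) = -4 (j(k) = -1 - 3 = -4)
b = 36 (b = 20 - 4*(-4) = 20 + 16 = 36)
(x*18)*b = -25/6*18*36 = -75*36 = -2700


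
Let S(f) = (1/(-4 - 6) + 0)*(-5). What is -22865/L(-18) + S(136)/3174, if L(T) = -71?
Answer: 145147091/450708 ≈ 322.04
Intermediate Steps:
S(f) = ½ (S(f) = (1/(-10) + 0)*(-5) = (-⅒ + 0)*(-5) = -⅒*(-5) = ½)
-22865/L(-18) + S(136)/3174 = -22865/(-71) + (½)/3174 = -22865*(-1/71) + (½)*(1/3174) = 22865/71 + 1/6348 = 145147091/450708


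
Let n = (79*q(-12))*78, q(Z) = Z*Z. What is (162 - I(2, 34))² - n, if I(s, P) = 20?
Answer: -867164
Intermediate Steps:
q(Z) = Z²
n = 887328 (n = (79*(-12)²)*78 = (79*144)*78 = 11376*78 = 887328)
(162 - I(2, 34))² - n = (162 - 1*20)² - 1*887328 = (162 - 20)² - 887328 = 142² - 887328 = 20164 - 887328 = -867164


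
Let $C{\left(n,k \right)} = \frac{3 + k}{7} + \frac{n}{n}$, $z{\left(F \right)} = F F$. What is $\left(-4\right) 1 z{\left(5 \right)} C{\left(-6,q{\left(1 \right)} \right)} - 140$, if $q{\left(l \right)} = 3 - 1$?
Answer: $- \frac{2180}{7} \approx -311.43$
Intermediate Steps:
$q{\left(l \right)} = 2$ ($q{\left(l \right)} = 3 - 1 = 2$)
$z{\left(F \right)} = F^{2}$
$C{\left(n,k \right)} = \frac{10}{7} + \frac{k}{7}$ ($C{\left(n,k \right)} = \left(3 + k\right) \frac{1}{7} + 1 = \left(\frac{3}{7} + \frac{k}{7}\right) + 1 = \frac{10}{7} + \frac{k}{7}$)
$\left(-4\right) 1 z{\left(5 \right)} C{\left(-6,q{\left(1 \right)} \right)} - 140 = \left(-4\right) 1 \cdot 5^{2} \left(\frac{10}{7} + \frac{1}{7} \cdot 2\right) - 140 = \left(-4\right) 25 \left(\frac{10}{7} + \frac{2}{7}\right) - 140 = \left(-100\right) \frac{12}{7} - 140 = - \frac{1200}{7} - 140 = - \frac{2180}{7}$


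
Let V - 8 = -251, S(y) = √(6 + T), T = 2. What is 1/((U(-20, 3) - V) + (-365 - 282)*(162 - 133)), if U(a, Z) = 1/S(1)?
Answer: -148160/2743923199 - 2*√2/2743923199 ≈ -5.3997e-5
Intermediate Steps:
S(y) = 2*√2 (S(y) = √(6 + 2) = √8 = 2*√2)
V = -243 (V = 8 - 251 = -243)
U(a, Z) = √2/4 (U(a, Z) = 1/(2*√2) = √2/4)
1/((U(-20, 3) - V) + (-365 - 282)*(162 - 133)) = 1/((√2/4 - 1*(-243)) + (-365 - 282)*(162 - 133)) = 1/((√2/4 + 243) - 647*29) = 1/((243 + √2/4) - 18763) = 1/(-18520 + √2/4)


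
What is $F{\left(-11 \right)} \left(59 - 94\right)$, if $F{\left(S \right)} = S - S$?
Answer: $0$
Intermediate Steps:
$F{\left(S \right)} = 0$
$F{\left(-11 \right)} \left(59 - 94\right) = 0 \left(59 - 94\right) = 0 \left(-35\right) = 0$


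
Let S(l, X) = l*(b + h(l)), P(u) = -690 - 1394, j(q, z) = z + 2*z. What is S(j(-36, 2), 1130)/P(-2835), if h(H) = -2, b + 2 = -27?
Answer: 93/1042 ≈ 0.089251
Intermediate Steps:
b = -29 (b = -2 - 27 = -29)
j(q, z) = 3*z
P(u) = -2084
S(l, X) = -31*l (S(l, X) = l*(-29 - 2) = l*(-31) = -31*l)
S(j(-36, 2), 1130)/P(-2835) = -93*2/(-2084) = -31*6*(-1/2084) = -186*(-1/2084) = 93/1042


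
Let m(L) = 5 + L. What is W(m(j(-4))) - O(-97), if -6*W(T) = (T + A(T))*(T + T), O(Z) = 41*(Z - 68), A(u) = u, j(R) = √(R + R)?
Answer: 20261/3 - 40*I*√2/3 ≈ 6753.7 - 18.856*I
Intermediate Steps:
j(R) = √2*√R (j(R) = √(2*R) = √2*√R)
O(Z) = -2788 + 41*Z (O(Z) = 41*(-68 + Z) = -2788 + 41*Z)
W(T) = -2*T²/3 (W(T) = -(T + T)*(T + T)/6 = -2*T*2*T/6 = -2*T²/3)
W(m(j(-4))) - O(-97) = -2*(5 + √2*√(-4))²/3 - (-2788 + 41*(-97)) = -2*(5 + √2*(2*I))²/3 - (-2788 - 3977) = -2*(5 + 2*I*√2)²/3 - 1*(-6765) = -2*(5 + 2*I*√2)²/3 + 6765 = 6765 - 2*(5 + 2*I*√2)²/3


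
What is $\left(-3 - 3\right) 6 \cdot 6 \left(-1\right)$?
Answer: $216$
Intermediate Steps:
$\left(-3 - 3\right) 6 \cdot 6 \left(-1\right) = - 6 \cdot 36 \left(-1\right) = \left(-6\right) \left(-36\right) = 216$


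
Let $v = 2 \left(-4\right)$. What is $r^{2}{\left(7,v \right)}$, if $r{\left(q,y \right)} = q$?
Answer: $49$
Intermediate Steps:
$v = -8$
$r^{2}{\left(7,v \right)} = 7^{2} = 49$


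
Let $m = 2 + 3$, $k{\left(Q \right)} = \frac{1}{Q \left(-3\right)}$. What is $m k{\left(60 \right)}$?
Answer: $- \frac{1}{36} \approx -0.027778$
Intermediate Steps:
$k{\left(Q \right)} = - \frac{1}{3 Q}$ ($k{\left(Q \right)} = \frac{1}{\left(-3\right) Q} = - \frac{1}{3 Q}$)
$m = 5$
$m k{\left(60 \right)} = 5 \left(- \frac{1}{3 \cdot 60}\right) = 5 \left(\left(- \frac{1}{3}\right) \frac{1}{60}\right) = 5 \left(- \frac{1}{180}\right) = - \frac{1}{36}$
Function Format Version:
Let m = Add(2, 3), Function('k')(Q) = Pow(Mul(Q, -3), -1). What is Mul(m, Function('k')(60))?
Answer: Rational(-1, 36) ≈ -0.027778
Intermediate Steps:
Function('k')(Q) = Mul(Rational(-1, 3), Pow(Q, -1)) (Function('k')(Q) = Pow(Mul(-3, Q), -1) = Mul(Rational(-1, 3), Pow(Q, -1)))
m = 5
Mul(m, Function('k')(60)) = Mul(5, Mul(Rational(-1, 3), Pow(60, -1))) = Mul(5, Mul(Rational(-1, 3), Rational(1, 60))) = Mul(5, Rational(-1, 180)) = Rational(-1, 36)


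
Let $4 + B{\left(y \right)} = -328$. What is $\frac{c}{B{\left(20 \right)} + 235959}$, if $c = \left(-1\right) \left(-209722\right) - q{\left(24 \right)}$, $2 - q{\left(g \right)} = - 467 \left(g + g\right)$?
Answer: $\frac{187304}{235627} \approx 0.79492$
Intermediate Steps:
$q{\left(g \right)} = 2 + 934 g$ ($q{\left(g \right)} = 2 - - 467 \left(g + g\right) = 2 - - 467 \cdot 2 g = 2 - - 934 g = 2 + 934 g$)
$B{\left(y \right)} = -332$ ($B{\left(y \right)} = -4 - 328 = -332$)
$c = 187304$ ($c = \left(-1\right) \left(-209722\right) - \left(2 + 934 \cdot 24\right) = 209722 - \left(2 + 22416\right) = 209722 - 22418 = 187304$)
$\frac{c}{B{\left(20 \right)} + 235959} = \frac{187304}{-332 + 235959} = \frac{187304}{235627}$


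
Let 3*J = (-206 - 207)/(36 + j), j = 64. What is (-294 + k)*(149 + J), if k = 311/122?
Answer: -1574712859/36600 ≈ -43025.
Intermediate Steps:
k = 311/122 (k = 311*(1/122) = 311/122 ≈ 2.5492)
J = -413/300 (J = ((-206 - 207)/(36 + 64))/3 = (-413/100)/3 = (-413*1/100)/3 = (⅓)*(-413/100) = -413/300 ≈ -1.3767)
(-294 + k)*(149 + J) = (-294 + 311/122)*(149 - 413/300) = -35557/122*44287/300 = -1574712859/36600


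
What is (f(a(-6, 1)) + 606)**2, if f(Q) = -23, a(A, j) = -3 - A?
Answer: 339889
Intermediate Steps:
(f(a(-6, 1)) + 606)**2 = (-23 + 606)**2 = 583**2 = 339889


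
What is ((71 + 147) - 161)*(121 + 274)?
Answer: 22515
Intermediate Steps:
((71 + 147) - 161)*(121 + 274) = (218 - 161)*395 = 57*395 = 22515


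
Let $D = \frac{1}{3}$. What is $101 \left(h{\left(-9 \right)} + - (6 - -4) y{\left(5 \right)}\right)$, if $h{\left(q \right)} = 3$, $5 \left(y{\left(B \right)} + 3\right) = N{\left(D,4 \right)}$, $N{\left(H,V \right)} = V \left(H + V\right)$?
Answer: $- \frac{505}{3} \approx -168.33$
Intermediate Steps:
$D = \frac{1}{3} \approx 0.33333$
$y{\left(B \right)} = \frac{7}{15}$ ($y{\left(B \right)} = -3 + \frac{4 \left(\frac{1}{3} + 4\right)}{5} = -3 + \frac{4 \cdot \frac{13}{3}}{5} = -3 + \frac{1}{5} \cdot \frac{52}{3} = -3 + \frac{52}{15} = \frac{7}{15}$)
$101 \left(h{\left(-9 \right)} + - (6 - -4) y{\left(5 \right)}\right) = 101 \left(3 + - (6 - -4) \frac{7}{15}\right) = 101 \left(3 + - (6 + 4) \frac{7}{15}\right) = 101 \left(3 + \left(-1\right) 10 \cdot \frac{7}{15}\right) = 101 \left(3 - \frac{14}{3}\right) = 101 \left(- \frac{5}{3}\right) = - \frac{505}{3}$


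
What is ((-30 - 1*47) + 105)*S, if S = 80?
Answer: 2240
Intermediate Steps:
((-30 - 1*47) + 105)*S = ((-30 - 1*47) + 105)*80 = ((-30 - 47) + 105)*80 = (-77 + 105)*80 = 28*80 = 2240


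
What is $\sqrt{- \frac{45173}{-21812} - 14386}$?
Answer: $\frac{3 i \sqrt{190092948703}}{10906} \approx 119.93 i$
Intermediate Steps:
$\sqrt{- \frac{45173}{-21812} - 14386} = \sqrt{\left(-45173\right) \left(- \frac{1}{21812}\right) - 14386} = \sqrt{\frac{45173}{21812} - 14386} = \sqrt{- \frac{313742259}{21812}} = \frac{3 i \sqrt{190092948703}}{10906}$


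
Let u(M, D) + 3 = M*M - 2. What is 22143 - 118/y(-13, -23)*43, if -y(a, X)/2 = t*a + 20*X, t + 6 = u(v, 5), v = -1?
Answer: 7304653/330 ≈ 22135.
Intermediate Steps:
u(M, D) = -5 + M² (u(M, D) = -3 + (M*M - 2) = -3 + (M² - 2) = -3 + (-2 + M²) = -5 + M²)
t = -10 (t = -6 + (-5 + (-1)²) = -6 + (-5 + 1) = -6 - 4 = -10)
y(a, X) = -40*X + 20*a (y(a, X) = -2*(-10*a + 20*X) = -40*X + 20*a)
22143 - 118/y(-13, -23)*43 = 22143 - 118/(-40*(-23) + 20*(-13))*43 = 22143 - 118/(920 - 260)*43 = 22143 - 118/660*43 = 22143 - 118*1/660*43 = 22143 - 59/330*43 = 22143 - 2537/330 = 7304653/330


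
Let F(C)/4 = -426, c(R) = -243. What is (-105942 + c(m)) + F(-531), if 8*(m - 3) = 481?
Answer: -107889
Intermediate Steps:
m = 505/8 (m = 3 + (⅛)*481 = 3 + 481/8 = 505/8 ≈ 63.125)
F(C) = -1704 (F(C) = 4*(-426) = -1704)
(-105942 + c(m)) + F(-531) = (-105942 - 243) - 1704 = -106185 - 1704 = -107889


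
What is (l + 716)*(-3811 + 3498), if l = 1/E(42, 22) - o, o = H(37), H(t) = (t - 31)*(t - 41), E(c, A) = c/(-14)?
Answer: -694547/3 ≈ -2.3152e+5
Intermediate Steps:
E(c, A) = -c/14 (E(c, A) = c*(-1/14) = -c/14)
H(t) = (-41 + t)*(-31 + t) (H(t) = (-31 + t)*(-41 + t) = (-41 + t)*(-31 + t))
o = -24 (o = 1271 + 37² - 72*37 = 1271 + 1369 - 2664 = -24)
l = 71/3 (l = 1/(-1/14*42) - 1*(-24) = 1/(-3) + 24 = -⅓ + 24 = 71/3 ≈ 23.667)
(l + 716)*(-3811 + 3498) = (71/3 + 716)*(-3811 + 3498) = (2219/3)*(-313) = -694547/3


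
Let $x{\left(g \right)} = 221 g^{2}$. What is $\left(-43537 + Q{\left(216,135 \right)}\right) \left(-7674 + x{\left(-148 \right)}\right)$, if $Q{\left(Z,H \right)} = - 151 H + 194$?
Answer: $-308004434080$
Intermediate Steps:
$Q{\left(Z,H \right)} = 194 - 151 H$
$\left(-43537 + Q{\left(216,135 \right)}\right) \left(-7674 + x{\left(-148 \right)}\right) = \left(-43537 + \left(194 - 20385\right)\right) \left(-7674 + 221 \left(-148\right)^{2}\right) = \left(-43537 + \left(194 - 20385\right)\right) \left(-7674 + 221 \cdot 21904\right) = \left(-43537 - 20191\right) \left(-7674 + 4840784\right) = \left(-63728\right) 4833110 = -308004434080$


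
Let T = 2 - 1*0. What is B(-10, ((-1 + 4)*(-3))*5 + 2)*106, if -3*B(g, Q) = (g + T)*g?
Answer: -8480/3 ≈ -2826.7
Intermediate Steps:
T = 2 (T = 2 + 0 = 2)
B(g, Q) = -g*(2 + g)/3 (B(g, Q) = -(g + 2)*g/3 = -(2 + g)*g/3 = -g*(2 + g)/3)
B(-10, ((-1 + 4)*(-3))*5 + 2)*106 = -1/3*(-10)*(2 - 10)*106 = -1/3*(-10)*(-8)*106 = -80/3*106 = -8480/3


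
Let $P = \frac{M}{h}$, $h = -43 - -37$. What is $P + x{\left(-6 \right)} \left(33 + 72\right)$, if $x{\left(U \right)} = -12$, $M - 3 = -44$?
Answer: $- \frac{7519}{6} \approx -1253.2$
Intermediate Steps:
$M = -41$ ($M = 3 - 44 = -41$)
$h = -6$ ($h = -43 + 37 = -6$)
$P = \frac{41}{6}$ ($P = - \frac{41}{-6} = \left(-41\right) \left(- \frac{1}{6}\right) = \frac{41}{6} \approx 6.8333$)
$P + x{\left(-6 \right)} \left(33 + 72\right) = \frac{41}{6} - 12 \left(33 + 72\right) = \frac{41}{6} - 1260 = - \frac{7519}{6}$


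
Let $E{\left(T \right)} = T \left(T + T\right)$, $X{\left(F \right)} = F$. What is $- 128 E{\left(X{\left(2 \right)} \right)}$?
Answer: $-1024$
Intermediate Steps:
$E{\left(T \right)} = 2 T^{2}$ ($E{\left(T \right)} = T 2 T = 2 T^{2}$)
$- 128 E{\left(X{\left(2 \right)} \right)} = - 128 \cdot 2 \cdot 2^{2} = - 128 \cdot 2 \cdot 4 = \left(-128\right) 8 = -1024$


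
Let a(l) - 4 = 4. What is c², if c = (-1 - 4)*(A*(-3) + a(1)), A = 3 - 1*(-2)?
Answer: 1225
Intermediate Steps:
a(l) = 8 (a(l) = 4 + 4 = 8)
A = 5 (A = 3 + 2 = 5)
c = 35 (c = (-1 - 4)*(5*(-3) + 8) = -5*(-15 + 8) = -5*(-7) = 35)
c² = 35² = 1225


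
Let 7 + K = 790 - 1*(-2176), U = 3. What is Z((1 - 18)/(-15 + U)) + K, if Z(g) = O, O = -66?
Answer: 2893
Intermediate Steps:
Z(g) = -66
K = 2959 (K = -7 + (790 - 1*(-2176)) = -7 + (790 + 2176) = -7 + 2966 = 2959)
Z((1 - 18)/(-15 + U)) + K = -66 + 2959 = 2893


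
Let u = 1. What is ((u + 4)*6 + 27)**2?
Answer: 3249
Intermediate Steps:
((u + 4)*6 + 27)**2 = ((1 + 4)*6 + 27)**2 = (5*6 + 27)**2 = (30 + 27)**2 = 57**2 = 3249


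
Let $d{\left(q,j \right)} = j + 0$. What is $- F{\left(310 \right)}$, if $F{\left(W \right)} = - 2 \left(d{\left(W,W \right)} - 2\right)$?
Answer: $616$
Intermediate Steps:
$d{\left(q,j \right)} = j$
$F{\left(W \right)} = 4 - 2 W$ ($F{\left(W \right)} = - 2 \left(W - 2\right) = - 2 \left(-2 + W\right) = 4 - 2 W$)
$- F{\left(310 \right)} = - (4 - 620) = \left(-1\right) \left(-616\right) = 616$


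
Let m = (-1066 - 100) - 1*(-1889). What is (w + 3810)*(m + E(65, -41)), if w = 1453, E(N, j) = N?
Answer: 4147244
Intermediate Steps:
m = 723 (m = -1166 + 1889 = 723)
(w + 3810)*(m + E(65, -41)) = (1453 + 3810)*(723 + 65) = 5263*788 = 4147244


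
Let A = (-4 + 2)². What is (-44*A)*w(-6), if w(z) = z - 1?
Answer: 1232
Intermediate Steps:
w(z) = -1 + z
A = 4 (A = (-2)² = 4)
(-44*A)*w(-6) = (-44*4)*(-1 - 6) = -176*(-7) = 1232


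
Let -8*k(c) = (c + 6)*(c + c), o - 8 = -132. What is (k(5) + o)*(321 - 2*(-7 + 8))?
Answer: -175769/4 ≈ -43942.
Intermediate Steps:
o = -124 (o = 8 - 132 = -124)
k(c) = -c*(6 + c)/4 (k(c) = -(c + 6)*(c + c)/8 = -(6 + c)*2*c/8 = -c*(6 + c)/4)
(k(5) + o)*(321 - 2*(-7 + 8)) = (-¼*5*(6 + 5) - 124)*(321 - 2*(-7 + 8)) = (-¼*5*11 - 124)*(321 - 2*1) = (-55/4 - 124)*(321 - 2) = -551/4*319 = -175769/4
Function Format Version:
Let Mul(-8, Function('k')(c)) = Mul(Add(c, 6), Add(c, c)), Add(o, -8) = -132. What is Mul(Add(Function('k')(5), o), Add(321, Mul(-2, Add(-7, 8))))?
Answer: Rational(-175769, 4) ≈ -43942.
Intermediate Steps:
o = -124 (o = Add(8, -132) = -124)
Function('k')(c) = Mul(Rational(-1, 4), c, Add(6, c)) (Function('k')(c) = Mul(Rational(-1, 8), Mul(Add(c, 6), Add(c, c))) = Mul(Rational(-1, 8), Mul(Add(6, c), Mul(2, c))) = Mul(Rational(-1, 8), Mul(2, c, Add(6, c))) = Mul(Rational(-1, 4), c, Add(6, c)))
Mul(Add(Function('k')(5), o), Add(321, Mul(-2, Add(-7, 8)))) = Mul(Add(Mul(Rational(-1, 4), 5, Add(6, 5)), -124), Add(321, Mul(-2, Add(-7, 8)))) = Mul(Add(Mul(Rational(-1, 4), 5, 11), -124), Add(321, Mul(-2, 1))) = Mul(Add(Rational(-55, 4), -124), Add(321, -2)) = Mul(Rational(-551, 4), 319) = Rational(-175769, 4)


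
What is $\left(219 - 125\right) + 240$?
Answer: $334$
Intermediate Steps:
$\left(219 - 125\right) + 240 = 94 + 240 = 334$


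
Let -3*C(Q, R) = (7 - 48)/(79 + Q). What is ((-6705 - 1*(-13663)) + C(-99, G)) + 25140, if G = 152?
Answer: 1925839/60 ≈ 32097.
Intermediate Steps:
C(Q, R) = 41/(3*(79 + Q)) (C(Q, R) = -(7 - 48)/(3*(79 + Q)) = -(-41)/(3*(79 + Q)) = 41/(3*(79 + Q)))
((-6705 - 1*(-13663)) + C(-99, G)) + 25140 = ((-6705 - 1*(-13663)) + 41/(3*(79 - 99))) + 25140 = ((-6705 + 13663) + (41/3)/(-20)) + 25140 = (6958 + (41/3)*(-1/20)) + 25140 = (6958 - 41/60) + 25140 = 417439/60 + 25140 = 1925839/60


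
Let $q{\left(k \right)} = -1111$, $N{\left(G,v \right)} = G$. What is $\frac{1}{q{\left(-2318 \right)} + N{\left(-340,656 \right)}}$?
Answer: $- \frac{1}{1451} \approx -0.00068918$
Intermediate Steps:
$\frac{1}{q{\left(-2318 \right)} + N{\left(-340,656 \right)}} = \frac{1}{-1111 - 340} = \frac{1}{-1451} = - \frac{1}{1451}$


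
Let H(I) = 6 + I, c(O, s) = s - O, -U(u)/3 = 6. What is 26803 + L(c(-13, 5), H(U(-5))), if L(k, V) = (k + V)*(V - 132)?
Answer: 25939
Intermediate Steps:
U(u) = -18 (U(u) = -3*6 = -18)
L(k, V) = (-132 + V)*(V + k) (L(k, V) = (V + k)*(-132 + V) = (-132 + V)*(V + k))
26803 + L(c(-13, 5), H(U(-5))) = 26803 + ((6 - 18)² - 132*(6 - 18) - 132*(5 - 1*(-13)) + (6 - 18)*(5 - 1*(-13))) = 26803 + ((-12)² - 132*(-12) - 132*(5 + 13) - 12*(5 + 13)) = 26803 + (144 + 1584 - 132*18 - 12*18) = 26803 + (144 + 1584 - 2376 - 216) = 26803 - 864 = 25939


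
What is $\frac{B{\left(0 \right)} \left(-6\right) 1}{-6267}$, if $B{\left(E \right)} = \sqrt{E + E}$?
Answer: $0$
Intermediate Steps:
$B{\left(E \right)} = \sqrt{2} \sqrt{E}$ ($B{\left(E \right)} = \sqrt{2 E} = \sqrt{2} \sqrt{E}$)
$\frac{B{\left(0 \right)} \left(-6\right) 1}{-6267} = \frac{\sqrt{2} \sqrt{0} \left(-6\right) 1}{-6267} = \sqrt{2} \cdot 0 \left(-6\right) 1 \left(- \frac{1}{6267}\right) = 0 \left(-6\right) 1 \left(- \frac{1}{6267}\right) = 0 \cdot 1 \left(- \frac{1}{6267}\right) = 0 \left(- \frac{1}{6267}\right) = 0$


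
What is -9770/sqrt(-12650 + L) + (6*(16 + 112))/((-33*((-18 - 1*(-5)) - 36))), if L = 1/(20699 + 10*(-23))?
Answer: 256/539 + 9770*I*sqrt(849238341)/3277631 ≈ 0.47495 + 86.866*I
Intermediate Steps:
L = 1/20469 (L = 1/(20699 - 230) = 1/20469 ≈ 4.8854e-5)
-9770/sqrt(-12650 + L) + (6*(16 + 112))/((-33*((-18 - 1*(-5)) - 36))) = -9770/sqrt(-12650 + 1/20469) + (6*(16 + 112))/((-33*((-18 - 1*(-5)) - 36))) = -9770*(-I*sqrt(849238341)/3277631) + (6*128)/((-33*((-18 + 5) - 36))) = -9770*(-I*sqrt(849238341)/3277631) + 768/((-33*(-13 - 36))) = -(-9770)*I*sqrt(849238341)/3277631 + 768/((-33*(-49))) = 9770*I*sqrt(849238341)/3277631 + 768/1617 = 9770*I*sqrt(849238341)/3277631 + 768*(1/1617) = 9770*I*sqrt(849238341)/3277631 + 256/539 = 256/539 + 9770*I*sqrt(849238341)/3277631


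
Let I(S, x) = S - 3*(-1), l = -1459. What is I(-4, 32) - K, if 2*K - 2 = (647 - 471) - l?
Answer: -1639/2 ≈ -819.50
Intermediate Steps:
I(S, x) = 3 + S (I(S, x) = S + 3 = 3 + S)
K = 1637/2 (K = 1 + ((647 - 471) - 1*(-1459))/2 = 1 + (176 + 1459)/2 = 1 + (½)*1635 = 1 + 1635/2 = 1637/2 ≈ 818.50)
I(-4, 32) - K = (3 - 4) - 1*1637/2 = -1 - 1637/2 = -1639/2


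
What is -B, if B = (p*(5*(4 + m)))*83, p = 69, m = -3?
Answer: -28635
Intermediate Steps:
B = 28635 (B = (69*(5*(4 - 3)))*83 = (69*(5*1))*83 = (69*5)*83 = 345*83 = 28635)
-B = -1*28635 = -28635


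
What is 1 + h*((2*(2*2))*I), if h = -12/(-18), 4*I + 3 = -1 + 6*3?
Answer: 59/3 ≈ 19.667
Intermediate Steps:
I = 7/2 (I = -¾ + (-1 + 6*3)/4 = -¾ + (-1 + 18)/4 = -¾ + (¼)*17 = -¾ + 17/4 = 7/2 ≈ 3.5000)
h = ⅔ (h = -12*(-1/18) = ⅔ ≈ 0.66667)
1 + h*((2*(2*2))*I) = 1 + 2*((2*(2*2))*(7/2))/3 = 1 + 2*((2*4)*(7/2))/3 = 1 + 2*(8*(7/2))/3 = 1 + (⅔)*28 = 1 + 56/3 = 59/3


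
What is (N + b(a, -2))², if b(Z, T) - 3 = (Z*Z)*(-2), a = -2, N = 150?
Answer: 21025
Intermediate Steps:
b(Z, T) = 3 - 2*Z² (b(Z, T) = 3 + (Z*Z)*(-2) = 3 + Z²*(-2) = 3 - 2*Z²)
(N + b(a, -2))² = (150 + (3 - 2*(-2)²))² = (150 + (3 - 2*4))² = (150 + (3 - 8))² = (150 - 5)² = 145² = 21025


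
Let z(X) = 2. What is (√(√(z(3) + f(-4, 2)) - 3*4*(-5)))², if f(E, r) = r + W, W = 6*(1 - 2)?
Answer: 60 + I*√2 ≈ 60.0 + 1.4142*I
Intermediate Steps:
W = -6 (W = 6*(-1) = -6)
f(E, r) = -6 + r (f(E, r) = r - 6 = -6 + r)
(√(√(z(3) + f(-4, 2)) - 3*4*(-5)))² = (√(√(2 + (-6 + 2)) - 3*4*(-5)))² = (√(√(2 - 4) - 12*(-5)))² = (√(√(-2) + 60))² = (√(I*√2 + 60))² = (√(60 + I*√2))² = 60 + I*√2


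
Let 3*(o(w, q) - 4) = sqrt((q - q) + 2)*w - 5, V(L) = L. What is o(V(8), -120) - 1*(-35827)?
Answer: 107488/3 + 8*sqrt(2)/3 ≈ 35833.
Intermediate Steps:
o(w, q) = 7/3 + w*sqrt(2)/3 (o(w, q) = 4 + (sqrt((q - q) + 2)*w - 5)/3 = 4 + (sqrt(0 + 2)*w - 5)/3 = 4 + (sqrt(2)*w - 5)/3 = 4 + (w*sqrt(2) - 5)/3 = 4 + (-5 + w*sqrt(2))/3 = 4 + (-5/3 + w*sqrt(2)/3) = 7/3 + w*sqrt(2)/3)
o(V(8), -120) - 1*(-35827) = (7/3 + (1/3)*8*sqrt(2)) - 1*(-35827) = (7/3 + 8*sqrt(2)/3) + 35827 = 107488/3 + 8*sqrt(2)/3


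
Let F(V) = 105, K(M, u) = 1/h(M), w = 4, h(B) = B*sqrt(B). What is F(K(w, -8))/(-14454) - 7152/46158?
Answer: -6012311/37064874 ≈ -0.16221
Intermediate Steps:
h(B) = B**(3/2)
K(M, u) = M**(-3/2) (K(M, u) = 1/(M**(3/2)) = M**(-3/2))
F(K(w, -8))/(-14454) - 7152/46158 = 105/(-14454) - 7152/46158 = 105*(-1/14454) - 7152*1/46158 = -35/4818 - 1192/7693 = -6012311/37064874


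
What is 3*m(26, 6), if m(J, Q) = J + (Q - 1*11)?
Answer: 63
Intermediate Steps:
m(J, Q) = -11 + J + Q (m(J, Q) = J + (Q - 11) = J + (-11 + Q) = -11 + J + Q)
3*m(26, 6) = 3*(-11 + 26 + 6) = 3*21 = 63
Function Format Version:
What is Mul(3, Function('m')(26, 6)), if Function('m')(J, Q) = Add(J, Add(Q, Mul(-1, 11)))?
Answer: 63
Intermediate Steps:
Function('m')(J, Q) = Add(-11, J, Q) (Function('m')(J, Q) = Add(J, Add(Q, -11)) = Add(J, Add(-11, Q)) = Add(-11, J, Q))
Mul(3, Function('m')(26, 6)) = Mul(3, Add(-11, 26, 6)) = Mul(3, 21) = 63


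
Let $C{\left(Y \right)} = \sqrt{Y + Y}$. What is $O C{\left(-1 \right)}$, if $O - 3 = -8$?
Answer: $- 5 i \sqrt{2} \approx - 7.0711 i$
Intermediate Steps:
$O = -5$ ($O = 3 - 8 = -5$)
$C{\left(Y \right)} = \sqrt{2} \sqrt{Y}$ ($C{\left(Y \right)} = \sqrt{2 Y} = \sqrt{2} \sqrt{Y}$)
$O C{\left(-1 \right)} = - 5 \sqrt{2} \sqrt{-1} = - 5 \sqrt{2} i = - 5 i \sqrt{2}$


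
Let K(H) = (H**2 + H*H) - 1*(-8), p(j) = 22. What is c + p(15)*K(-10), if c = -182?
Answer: 4394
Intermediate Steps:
K(H) = 8 + 2*H**2 (K(H) = (H**2 + H**2) + 8 = 2*H**2 + 8 = 8 + 2*H**2)
c + p(15)*K(-10) = -182 + 22*(8 + 2*(-10)**2) = -182 + 22*(8 + 2*100) = -182 + 22*(8 + 200) = -182 + 22*208 = -182 + 4576 = 4394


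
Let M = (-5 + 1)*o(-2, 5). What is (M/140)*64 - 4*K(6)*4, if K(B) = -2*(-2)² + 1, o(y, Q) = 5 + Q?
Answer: 656/7 ≈ 93.714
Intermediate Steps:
M = -40 (M = (-5 + 1)*(5 + 5) = -4*10 = -40)
K(B) = -7 (K(B) = -2*4 + 1 = -8 + 1 = -7)
(M/140)*64 - 4*K(6)*4 = -40/140*64 - 4*(-7)*4 = -40*1/140*64 + 28*4 = -2/7*64 + 112 = -128/7 + 112 = 656/7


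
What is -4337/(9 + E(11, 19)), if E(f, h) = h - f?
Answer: -4337/17 ≈ -255.12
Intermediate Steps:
-4337/(9 + E(11, 19)) = -4337/(9 + (19 - 1*11)) = -4337/(9 + (19 - 11)) = -4337/(9 + 8) = -4337/17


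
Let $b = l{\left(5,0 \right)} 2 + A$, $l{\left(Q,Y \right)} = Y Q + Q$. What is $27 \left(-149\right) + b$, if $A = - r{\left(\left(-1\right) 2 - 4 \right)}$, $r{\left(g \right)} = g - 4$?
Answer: $-4003$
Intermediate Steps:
$l{\left(Q,Y \right)} = Q + Q Y$ ($l{\left(Q,Y \right)} = Q Y + Q = Q + Q Y$)
$r{\left(g \right)} = -4 + g$
$A = 10$ ($A = - (-4 - 6) = \left(-1\right) \left(-10\right) = 10$)
$b = 20$ ($b = 5 \left(1 + 0\right) 2 + 10 = 5 \cdot 1 \cdot 2 + 10 = 5 \cdot 2 + 10 = 10 + 10 = 20$)
$27 \left(-149\right) + b = 27 \left(-149\right) + 20 = -4023 + 20 = -4003$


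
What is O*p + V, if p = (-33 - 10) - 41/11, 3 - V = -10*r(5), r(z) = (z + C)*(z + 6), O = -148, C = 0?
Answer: 82155/11 ≈ 7468.6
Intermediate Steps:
r(z) = z*(6 + z) (r(z) = (z + 0)*(z + 6) = z*(6 + z))
V = 553 (V = 3 - (-10)*5*(6 + 5) = 3 - (-10)*5*11 = 3 - (-10)*55 = 3 - 1*(-550) = 3 + 550 = 553)
p = -514/11 (p = -43 - 41*1/11 = -43 - 41/11 = -514/11 ≈ -46.727)
O*p + V = -148*(-514/11) + 553 = 76072/11 + 553 = 82155/11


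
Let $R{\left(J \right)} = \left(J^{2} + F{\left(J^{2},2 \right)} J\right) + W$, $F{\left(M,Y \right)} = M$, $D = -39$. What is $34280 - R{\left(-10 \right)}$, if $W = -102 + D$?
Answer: $35321$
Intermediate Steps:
$W = -141$ ($W = -102 - 39 = -141$)
$R{\left(J \right)} = -141 + J^{2} + J^{3}$ ($R{\left(J \right)} = \left(J^{2} + J^{2} J\right) - 141 = \left(J^{2} + J^{3}\right) - 141 = -141 + J^{2} + J^{3}$)
$34280 - R{\left(-10 \right)} = 34280 - \left(-141 + \left(-10\right)^{2} + \left(-10\right)^{3}\right) = 34280 - \left(-141 + 100 - 1000\right) = 34280 - -1041 = 34280 + 1041 = 35321$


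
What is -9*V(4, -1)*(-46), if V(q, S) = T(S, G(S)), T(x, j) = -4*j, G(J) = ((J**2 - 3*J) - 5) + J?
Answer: 3312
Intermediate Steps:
G(J) = -5 + J**2 - 2*J (G(J) = (-5 + J**2 - 3*J) + J = -5 + J**2 - 2*J)
V(q, S) = 20 - 4*S**2 + 8*S (V(q, S) = -4*(-5 + S**2 - 2*S) = 20 - 4*S**2 + 8*S)
-9*V(4, -1)*(-46) = -9*(20 - 4*(-1)**2 + 8*(-1))*(-46) = -9*(20 - 4*1 - 8)*(-46) = -9*(20 - 4 - 8)*(-46) = -9*8*(-46) = -72*(-46) = 3312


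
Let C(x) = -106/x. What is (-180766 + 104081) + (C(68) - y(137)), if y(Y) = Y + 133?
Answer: -2616523/34 ≈ -76957.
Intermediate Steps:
y(Y) = 133 + Y
(-180766 + 104081) + (C(68) - y(137)) = (-180766 + 104081) + (-106/68 - (133 + 137)) = -76685 + (-106*1/68 - 1*270) = -76685 + (-53/34 - 270) = -76685 - 9233/34 = -2616523/34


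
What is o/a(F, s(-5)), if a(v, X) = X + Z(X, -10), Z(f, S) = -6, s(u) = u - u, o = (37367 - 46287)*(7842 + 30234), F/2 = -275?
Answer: 56606320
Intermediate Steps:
F = -550 (F = 2*(-275) = -550)
o = -339637920 (o = -8920*38076 = -339637920)
s(u) = 0
a(v, X) = -6 + X (a(v, X) = X - 6 = -6 + X)
o/a(F, s(-5)) = -339637920/(-6 + 0) = -339637920/(-6) = -339637920*(-⅙) = 56606320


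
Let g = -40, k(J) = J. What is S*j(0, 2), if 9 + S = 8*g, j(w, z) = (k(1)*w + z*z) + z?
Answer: -1974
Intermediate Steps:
j(w, z) = w + z + z² (j(w, z) = (1*w + z*z) + z = (w + z²) + z = w + z + z²)
S = -329 (S = -9 + 8*(-40) = -9 - 320 = -329)
S*j(0, 2) = -329*(0 + 2 + 2²) = -329*(0 + 2 + 4) = -329*6 = -1974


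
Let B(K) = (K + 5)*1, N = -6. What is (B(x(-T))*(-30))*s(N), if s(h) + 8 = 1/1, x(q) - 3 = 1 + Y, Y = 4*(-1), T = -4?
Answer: 1050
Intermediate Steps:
Y = -4
x(q) = 0 (x(q) = 3 + (1 - 4) = 3 - 3 = 0)
s(h) = -7 (s(h) = -8 + 1/1 = -8 + 1 = -7)
B(K) = 5 + K (B(K) = (5 + K)*1 = 5 + K)
(B(x(-T))*(-30))*s(N) = ((5 + 0)*(-30))*(-7) = (5*(-30))*(-7) = -150*(-7) = 1050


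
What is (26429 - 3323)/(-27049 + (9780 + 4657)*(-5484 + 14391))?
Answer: 11553/64281655 ≈ 0.00017972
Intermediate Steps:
(26429 - 3323)/(-27049 + (9780 + 4657)*(-5484 + 14391)) = 23106/(-27049 + 14437*8907) = 23106/(-27049 + 128590359) = 23106/128563310 = 23106*(1/128563310) = 11553/64281655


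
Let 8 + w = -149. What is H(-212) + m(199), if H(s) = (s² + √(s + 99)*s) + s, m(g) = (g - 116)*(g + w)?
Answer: 48218 - 212*I*√113 ≈ 48218.0 - 2253.6*I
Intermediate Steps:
w = -157 (w = -8 - 149 = -157)
m(g) = (-157 + g)*(-116 + g) (m(g) = (g - 116)*(g - 157) = (-116 + g)*(-157 + g) = (-157 + g)*(-116 + g))
H(s) = s + s² + s*√(99 + s) (H(s) = (s² + √(99 + s)*s) + s = (s² + s*√(99 + s)) + s = s + s² + s*√(99 + s))
H(-212) + m(199) = -212*(1 - 212 + √(99 - 212)) + (18212 + 199² - 273*199) = -212*(1 - 212 + √(-113)) + (18212 + 39601 - 54327) = -212*(1 - 212 + I*√113) + 3486 = -212*(-211 + I*√113) + 3486 = (44732 - 212*I*√113) + 3486 = 48218 - 212*I*√113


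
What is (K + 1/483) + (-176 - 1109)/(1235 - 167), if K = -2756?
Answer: -158031739/57316 ≈ -2757.2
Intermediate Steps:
(K + 1/483) + (-176 - 1109)/(1235 - 167) = (-2756 + 1/483) + (-176 - 1109)/(1235 - 167) = (-2756 + 1/483) - 1285/1068 = -1331147/483 - 1285*1/1068 = -1331147/483 - 1285/1068 = -158031739/57316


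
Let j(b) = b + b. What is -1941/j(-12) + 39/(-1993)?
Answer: 1289159/15944 ≈ 80.855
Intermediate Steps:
j(b) = 2*b
-1941/j(-12) + 39/(-1993) = -1941/(2*(-12)) + 39/(-1993) = -1941/(-24) + 39*(-1/1993) = -1941*(-1/24) - 39/1993 = 647/8 - 39/1993 = 1289159/15944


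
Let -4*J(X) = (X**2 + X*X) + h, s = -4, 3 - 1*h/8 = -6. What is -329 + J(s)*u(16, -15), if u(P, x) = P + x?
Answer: -355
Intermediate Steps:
h = 72 (h = 24 - 8*(-6) = 24 + 48 = 72)
J(X) = -18 - X**2/2 (J(X) = -((X**2 + X*X) + 72)/4 = -((X**2 + X**2) + 72)/4 = -(2*X**2 + 72)/4 = -(72 + 2*X**2)/4 = -18 - X**2/2)
-329 + J(s)*u(16, -15) = -329 + (-18 - 1/2*(-4)**2)*(16 - 15) = -329 + (-18 - 1/2*16)*1 = -329 + (-18 - 8)*1 = -329 - 26*1 = -329 - 26 = -355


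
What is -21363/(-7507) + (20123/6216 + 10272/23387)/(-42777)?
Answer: 2711120925487229/952721971640712 ≈ 2.8457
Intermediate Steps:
-21363/(-7507) + (20123/6216 + 10272/23387)/(-42777) = -21363*(-1/7507) + (20123*(1/6216) + 10272*(1/23387))*(-1/42777) = 21363/7507 + (20123/6216 + 10272/23387)*(-1/42777) = 21363/7507 + (10907497/2966808)*(-1/42777) = 21363/7507 - 10907497/126911145816 = 2711120925487229/952721971640712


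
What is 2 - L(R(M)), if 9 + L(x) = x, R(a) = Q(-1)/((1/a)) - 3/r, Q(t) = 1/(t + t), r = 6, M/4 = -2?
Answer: 15/2 ≈ 7.5000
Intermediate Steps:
M = -8 (M = 4*(-2) = -8)
Q(t) = 1/(2*t)
R(a) = -½ - a/2 (R(a) = ((½)/(-1))/((1/a)) - 3/6 = ((½)*(-1))/(1/a) - 3*⅙ = -a/2 - ½ = -½ - a/2)
L(x) = -9 + x
2 - L(R(M)) = 2 - (-9 + (-½ - ½*(-8))) = 2 - (-9 + (-½ + 4)) = 2 - (-9 + 7/2) = 2 - 1*(-11/2) = 2 + 11/2 = 15/2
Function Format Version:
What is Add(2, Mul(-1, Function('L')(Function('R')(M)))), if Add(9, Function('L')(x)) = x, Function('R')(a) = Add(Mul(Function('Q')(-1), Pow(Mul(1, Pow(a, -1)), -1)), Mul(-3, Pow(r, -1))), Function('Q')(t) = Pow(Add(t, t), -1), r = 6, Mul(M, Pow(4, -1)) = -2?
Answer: Rational(15, 2) ≈ 7.5000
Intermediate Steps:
M = -8 (M = Mul(4, -2) = -8)
Function('Q')(t) = Mul(Rational(1, 2), Pow(t, -1)) (Function('Q')(t) = Pow(Mul(2, t), -1) = Mul(Rational(1, 2), Pow(t, -1)))
Function('R')(a) = Add(Rational(-1, 2), Mul(Rational(-1, 2), a)) (Function('R')(a) = Add(Mul(Mul(Rational(1, 2), Pow(-1, -1)), Pow(Mul(1, Pow(a, -1)), -1)), Mul(-3, Pow(6, -1))) = Add(Mul(Mul(Rational(1, 2), -1), Pow(Pow(a, -1), -1)), Mul(-3, Rational(1, 6))) = Add(Mul(Rational(-1, 2), a), Rational(-1, 2)) = Add(Rational(-1, 2), Mul(Rational(-1, 2), a)))
Function('L')(x) = Add(-9, x)
Add(2, Mul(-1, Function('L')(Function('R')(M)))) = Add(2, Mul(-1, Add(-9, Add(Rational(-1, 2), Mul(Rational(-1, 2), -8))))) = Add(2, Mul(-1, Add(-9, Add(Rational(-1, 2), 4)))) = Add(2, Mul(-1, Add(-9, Rational(7, 2)))) = Add(2, Mul(-1, Rational(-11, 2))) = Add(2, Rational(11, 2)) = Rational(15, 2)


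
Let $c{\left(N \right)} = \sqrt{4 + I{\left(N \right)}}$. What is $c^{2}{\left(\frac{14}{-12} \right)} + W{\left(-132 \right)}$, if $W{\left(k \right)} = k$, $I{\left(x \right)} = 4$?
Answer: $-124$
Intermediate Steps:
$c{\left(N \right)} = 2 \sqrt{2}$ ($c{\left(N \right)} = \sqrt{4 + 4} = \sqrt{8} = 2 \sqrt{2}$)
$c^{2}{\left(\frac{14}{-12} \right)} + W{\left(-132 \right)} = \left(2 \sqrt{2}\right)^{2} - 132 = 8 - 132 = -124$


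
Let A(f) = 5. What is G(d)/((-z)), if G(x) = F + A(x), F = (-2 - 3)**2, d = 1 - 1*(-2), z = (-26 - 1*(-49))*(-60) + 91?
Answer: 30/1289 ≈ 0.023274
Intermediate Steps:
z = -1289 (z = (-26 + 49)*(-60) + 91 = 23*(-60) + 91 = -1380 + 91 = -1289)
d = 3 (d = 1 + 2 = 3)
F = 25 (F = (-5)**2 = 25)
G(x) = 30 (G(x) = 25 + 5 = 30)
G(d)/((-z)) = 30/((-1*(-1289))) = 30/1289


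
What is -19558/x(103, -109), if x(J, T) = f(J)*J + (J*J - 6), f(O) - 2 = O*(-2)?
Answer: 2794/1487 ≈ 1.8790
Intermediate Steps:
f(O) = 2 - 2*O (f(O) = 2 + O*(-2) = 2 - 2*O)
x(J, T) = -6 + J² + J*(2 - 2*J) (x(J, T) = (2 - 2*J)*J + (J*J - 6) = J*(2 - 2*J) + (J² - 6) = J*(2 - 2*J) + (-6 + J²) = -6 + J² + J*(2 - 2*J))
-19558/x(103, -109) = -19558/(-6 - 1*103² + 2*103) = -19558/(-6 - 1*10609 + 206) = -19558/(-6 - 10609 + 206) = -19558/(-10409) = -19558*(-1/10409) = 2794/1487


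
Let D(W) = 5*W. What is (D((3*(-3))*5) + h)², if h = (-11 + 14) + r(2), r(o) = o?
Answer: 48400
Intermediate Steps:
h = 5 (h = (-11 + 14) + 2 = 3 + 2 = 5)
(D((3*(-3))*5) + h)² = (5*((3*(-3))*5) + 5)² = (5*(-9*5) + 5)² = (5*(-45) + 5)² = (-225 + 5)² = (-220)² = 48400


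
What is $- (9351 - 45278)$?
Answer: $35927$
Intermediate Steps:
$- (9351 - 45278) = \left(-1\right) \left(-35927\right) = 35927$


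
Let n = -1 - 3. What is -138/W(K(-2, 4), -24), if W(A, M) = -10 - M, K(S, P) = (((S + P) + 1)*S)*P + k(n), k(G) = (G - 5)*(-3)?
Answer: -69/7 ≈ -9.8571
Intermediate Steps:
n = -4
k(G) = 15 - 3*G (k(G) = (-5 + G)*(-3) = 15 - 3*G)
K(S, P) = 27 + P*S*(1 + P + S) (K(S, P) = (((S + P) + 1)*S)*P + (15 - 3*(-4)) = (((P + S) + 1)*S)*P + (15 + 12) = ((1 + P + S)*S)*P + 27 = (S*(1 + P + S))*P + 27 = P*S*(1 + P + S) + 27 = 27 + P*S*(1 + P + S))
-138/W(K(-2, 4), -24) = -138/(-10 - 1*(-24)) = -138/(-10 + 24) = -138/14 = -138*1/14 = -69/7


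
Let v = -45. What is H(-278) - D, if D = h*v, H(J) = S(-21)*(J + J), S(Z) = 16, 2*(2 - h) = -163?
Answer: -10277/2 ≈ -5138.5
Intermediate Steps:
h = 167/2 (h = 2 - ½*(-163) = 2 + 163/2 = 167/2 ≈ 83.500)
H(J) = 32*J (H(J) = 16*(J + J) = 16*(2*J) = 32*J)
D = -7515/2 (D = (167/2)*(-45) = -7515/2 ≈ -3757.5)
H(-278) - D = 32*(-278) - 1*(-7515/2) = -8896 + 7515/2 = -10277/2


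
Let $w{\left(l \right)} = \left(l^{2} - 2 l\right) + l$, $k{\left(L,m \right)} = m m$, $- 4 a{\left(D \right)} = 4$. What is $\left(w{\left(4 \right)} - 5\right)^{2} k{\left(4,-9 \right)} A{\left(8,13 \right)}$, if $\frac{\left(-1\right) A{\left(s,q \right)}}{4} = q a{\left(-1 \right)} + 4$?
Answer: $142884$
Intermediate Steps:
$a{\left(D \right)} = -1$ ($a{\left(D \right)} = \left(- \frac{1}{4}\right) 4 = -1$)
$k{\left(L,m \right)} = m^{2}$
$A{\left(s,q \right)} = -16 + 4 q$ ($A{\left(s,q \right)} = - 4 \left(q \left(-1\right) + 4\right) = - 4 \left(- q + 4\right) = - 4 \left(4 - q\right) = -16 + 4 q$)
$w{\left(l \right)} = l^{2} - l$
$\left(w{\left(4 \right)} - 5\right)^{2} k{\left(4,-9 \right)} A{\left(8,13 \right)} = \left(4 \left(-1 + 4\right) - 5\right)^{2} \left(-9\right)^{2} \left(-16 + 4 \cdot 13\right) = \left(4 \cdot 3 - 5\right)^{2} \cdot 81 \left(-16 + 52\right) = \left(12 - 5\right)^{2} \cdot 81 \cdot 36 = 7^{2} \cdot 81 \cdot 36 = 49 \cdot 81 \cdot 36 = 3969 \cdot 36 = 142884$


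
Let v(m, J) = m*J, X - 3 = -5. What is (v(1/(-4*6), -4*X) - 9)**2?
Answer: 784/9 ≈ 87.111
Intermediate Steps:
X = -2 (X = 3 - 5 = -2)
v(m, J) = J*m
(v(1/(-4*6), -4*X) - 9)**2 = ((-4*(-2))/((-4*6)) - 9)**2 = (8/(-24) - 9)**2 = (8*(-1/24) - 9)**2 = (-1/3 - 9)**2 = (-28/3)**2 = 784/9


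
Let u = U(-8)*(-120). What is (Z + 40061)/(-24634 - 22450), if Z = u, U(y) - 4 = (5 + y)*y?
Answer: -36701/47084 ≈ -0.77948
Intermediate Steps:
U(y) = 4 + y*(5 + y) (U(y) = 4 + (5 + y)*y = 4 + y*(5 + y))
u = -3360 (u = (4 + (-8)² + 5*(-8))*(-120) = (4 + 64 - 40)*(-120) = 28*(-120) = -3360)
Z = -3360
(Z + 40061)/(-24634 - 22450) = (-3360 + 40061)/(-24634 - 22450) = 36701/(-47084) = 36701*(-1/47084) = -36701/47084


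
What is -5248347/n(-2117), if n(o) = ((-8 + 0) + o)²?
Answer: -5248347/4515625 ≈ -1.1623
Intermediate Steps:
n(o) = (-8 + o)²
-5248347/n(-2117) = -5248347/(-8 - 2117)² = -5248347/((-2125)²) = -5248347/4515625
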